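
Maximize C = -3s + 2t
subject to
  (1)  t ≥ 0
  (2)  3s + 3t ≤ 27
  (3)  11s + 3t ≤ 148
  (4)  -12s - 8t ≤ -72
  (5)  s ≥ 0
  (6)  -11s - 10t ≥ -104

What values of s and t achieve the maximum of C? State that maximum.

s = 0, t = 9, maximum C = 18

Feasible corners and C = -3s + 2t:
  (9, 0) → C = -27
  (6, 0) → C = -18
  (0, 9) → C = 18

The optimum lies where 3s + 3t = 27 and -12s - 8t = -72.
Solving simultaneously gives s = 0, t = 9.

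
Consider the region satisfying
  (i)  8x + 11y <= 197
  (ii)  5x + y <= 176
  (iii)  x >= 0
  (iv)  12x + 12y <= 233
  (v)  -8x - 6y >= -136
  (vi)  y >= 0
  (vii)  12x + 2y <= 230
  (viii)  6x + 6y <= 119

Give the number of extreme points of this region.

5

Of the 27 pairwise boundary intersections, those satisfying every inequality are:
  (0, 197/11)
  (199/36, 125/9)
  (0, 0)
  (39/4, 29/3)
  (17, 0)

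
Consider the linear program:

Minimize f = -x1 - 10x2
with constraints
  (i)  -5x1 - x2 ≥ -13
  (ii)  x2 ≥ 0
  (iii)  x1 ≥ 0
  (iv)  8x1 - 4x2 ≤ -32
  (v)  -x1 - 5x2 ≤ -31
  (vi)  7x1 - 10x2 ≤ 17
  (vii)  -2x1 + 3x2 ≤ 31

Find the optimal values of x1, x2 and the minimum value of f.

Vertices and f = -x1 - 10x2:
  (5/7, 66/7) → f = -95
  (8/17, 181/17) → f = -1818/17
  (0, 8) → f = -80
  (0, 31/3) → f = -310/3

At the optimal vertex, -5x1 - x2 = -13 and -2x1 + 3x2 = 31.
Solving simultaneously gives x1 = 8/17, x2 = 181/17.

x1 = 8/17, x2 = 181/17, minimum f = -1818/17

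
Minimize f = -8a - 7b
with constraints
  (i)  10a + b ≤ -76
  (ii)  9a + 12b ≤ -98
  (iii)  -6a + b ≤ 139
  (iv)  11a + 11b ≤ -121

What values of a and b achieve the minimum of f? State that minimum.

a = -65/9, b = -34/9, minimum f = 758/9

Vertices and f = -8a - 7b:
  (-65/9, -34/9) → f = 758/9
  (-1766/81, 221/27) → f = 9487/81
  (-34/3, 1/3) → f = 265/3
The feasible region is unbounded (it extends along (-1, -6), (1, -10)), but f strictly increases along every unbounded feasible direction, so there is no improving ray and the minimum is attained at a vertex.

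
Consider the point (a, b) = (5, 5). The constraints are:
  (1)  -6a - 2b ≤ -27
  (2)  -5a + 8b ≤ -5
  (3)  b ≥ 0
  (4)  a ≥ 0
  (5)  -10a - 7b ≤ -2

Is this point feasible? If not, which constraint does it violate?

Constraint (2): -5a + 8b = 15, which is not ≤ -5. All other constraints are satisfied.

not feasible — violates (2)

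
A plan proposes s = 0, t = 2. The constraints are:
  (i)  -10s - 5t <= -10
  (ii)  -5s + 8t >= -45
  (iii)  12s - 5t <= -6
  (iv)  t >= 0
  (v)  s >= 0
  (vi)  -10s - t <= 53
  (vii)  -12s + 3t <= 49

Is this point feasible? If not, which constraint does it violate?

feasible

(i): -10 ≤ -10 ✓
(ii): 16 ≥ -45 ✓
(iii): -10 ≤ -6 ✓
(iv): 2 ≥ 0 ✓
(v): 0 ≥ 0 ✓
(vi): -2 ≤ 53 ✓
(vii): 6 ≤ 49 ✓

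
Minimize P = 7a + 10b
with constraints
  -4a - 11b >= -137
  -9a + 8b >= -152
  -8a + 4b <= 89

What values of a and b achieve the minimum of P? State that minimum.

Vertices and P = 7a + 10b:
  (2768/131, 625/131) → P = 25626/131
  (-431/104, 363/26) → P = 11503/104
  (-330/7, -2017/28) → P = -14705/14

The binding constraints are -9a + 8b = -152 and -8a + 4b = 89.
Solving simultaneously gives a = -330/7, b = -2017/28.

a = -330/7, b = -2017/28, minimum P = -14705/14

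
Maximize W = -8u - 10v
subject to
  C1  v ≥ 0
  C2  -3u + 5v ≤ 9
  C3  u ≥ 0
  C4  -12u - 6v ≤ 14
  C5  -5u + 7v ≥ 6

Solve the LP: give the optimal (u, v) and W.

Vertices and W = -8u - 10v:
  (0, 9/5) → W = -18
  (33/4, 27/4) → W = -267/2
  (0, 6/7) → W = -60/7

u = 0, v = 6/7, maximum W = -60/7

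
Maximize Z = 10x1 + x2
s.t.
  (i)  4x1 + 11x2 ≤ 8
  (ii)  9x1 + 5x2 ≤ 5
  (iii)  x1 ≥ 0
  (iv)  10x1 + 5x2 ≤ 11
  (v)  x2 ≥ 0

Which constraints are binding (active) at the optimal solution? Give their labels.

(ii) and (v)

Feasible corners and Z = 10x1 + x2:
  (15/79, 52/79) → Z = 202/79
  (0, 8/11) → Z = 8/11
  (5/9, 0) → Z = 50/9
  (0, 0) → Z = 0

The maximum is at (5/9, 0). Substituting into each constraint, equality holds for (ii) and (v); the remaining constraints have slack.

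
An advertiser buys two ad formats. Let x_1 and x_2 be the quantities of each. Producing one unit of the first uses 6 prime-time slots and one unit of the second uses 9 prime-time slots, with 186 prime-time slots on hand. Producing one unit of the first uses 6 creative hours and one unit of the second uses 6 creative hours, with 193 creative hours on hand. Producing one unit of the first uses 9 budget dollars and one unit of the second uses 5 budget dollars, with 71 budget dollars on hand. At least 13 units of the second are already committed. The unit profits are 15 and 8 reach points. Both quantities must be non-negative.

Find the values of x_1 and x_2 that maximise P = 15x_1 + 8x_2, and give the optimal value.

x_1 = 2/3, x_2 = 13, maximum P = 114

The binding constraints are 9x_1 + 5x_2 = 71 and x_2 = 13.
Solving simultaneously gives x_1 = 2/3, x_2 = 13.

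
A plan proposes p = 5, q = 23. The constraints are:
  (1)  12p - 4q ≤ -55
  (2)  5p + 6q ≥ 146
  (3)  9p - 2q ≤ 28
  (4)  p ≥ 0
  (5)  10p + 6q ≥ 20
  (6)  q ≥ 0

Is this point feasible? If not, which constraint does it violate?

not feasible — violates (1)

Constraint (1): 12p - 4q = -32, which is not ≤ -55. All other constraints are satisfied.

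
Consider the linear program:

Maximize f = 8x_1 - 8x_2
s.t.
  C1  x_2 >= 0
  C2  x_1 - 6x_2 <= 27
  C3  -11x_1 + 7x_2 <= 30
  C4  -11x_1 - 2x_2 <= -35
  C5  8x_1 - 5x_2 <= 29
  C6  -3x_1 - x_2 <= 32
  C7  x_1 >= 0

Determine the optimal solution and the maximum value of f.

x_1 = 29/8, x_2 = 0, maximum f = 29

Vertices and f = 8x_1 - 8x_2:
  (35/11, 0) → f = 280/11
  (29/8, 0) → f = 29
  (185/99, 65/9) → f = -4240/99
  (353, 559) → f = -1648

The binding constraints are x_2 = 0 and 8x_1 - 5x_2 = 29.
Solving simultaneously gives x_1 = 29/8, x_2 = 0.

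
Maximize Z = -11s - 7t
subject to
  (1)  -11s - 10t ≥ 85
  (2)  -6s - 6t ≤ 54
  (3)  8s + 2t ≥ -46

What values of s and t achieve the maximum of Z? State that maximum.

s = -14/3, t = -13/3, maximum Z = 245/3

Extreme points and Z = -11s - 7t:
  (5, -14) → Z = 43
  (-5, -3) → Z = 76
  (-14/3, -13/3) → Z = 245/3

The optimum lies where -6s - 6t = 54 and 8s + 2t = -46.
Solving simultaneously gives s = -14/3, t = -13/3.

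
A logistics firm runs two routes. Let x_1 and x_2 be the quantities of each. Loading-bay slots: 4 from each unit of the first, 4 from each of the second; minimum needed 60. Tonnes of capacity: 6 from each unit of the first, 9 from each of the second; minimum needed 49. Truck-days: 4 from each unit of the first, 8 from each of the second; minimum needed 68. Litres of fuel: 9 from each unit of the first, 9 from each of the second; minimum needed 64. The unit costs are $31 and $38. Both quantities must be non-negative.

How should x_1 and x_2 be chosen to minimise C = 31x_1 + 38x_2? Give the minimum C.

Corner points and C = 31x_1 + 38x_2:
  (0, 15) → C = 570
  (17, 0) → C = 527
  (13, 2) → C = 479
The feasible region is unbounded (it extends along (0, 1), (1, 0)), but C strictly increases along every unbounded feasible direction, so there is no improving ray and the minimum is attained at a vertex.

x_1 = 13, x_2 = 2, minimum C = 479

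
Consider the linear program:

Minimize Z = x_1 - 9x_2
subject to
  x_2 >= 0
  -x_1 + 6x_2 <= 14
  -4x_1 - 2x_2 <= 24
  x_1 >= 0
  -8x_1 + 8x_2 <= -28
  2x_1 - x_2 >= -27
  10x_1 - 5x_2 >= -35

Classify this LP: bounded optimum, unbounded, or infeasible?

unbounded

From the feasible point (7/2, 0), moving in the direction (6, 1) keeps every constraint satisfied while Z decreases without bound.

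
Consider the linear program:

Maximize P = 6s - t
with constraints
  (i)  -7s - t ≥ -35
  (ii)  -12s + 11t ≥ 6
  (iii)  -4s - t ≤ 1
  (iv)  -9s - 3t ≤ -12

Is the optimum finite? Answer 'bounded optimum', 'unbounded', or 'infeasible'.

bounded optimum

Corner points and P = 6s - t:
  (379/89, 462/89) → P = 1812/89
  (38/45, 22/15) → P = 18/5
  (-5, 19) → P = -49
The feasible region has finitely many vertices and no improving ray; the maximum is 1812/89 at (379/89, 462/89).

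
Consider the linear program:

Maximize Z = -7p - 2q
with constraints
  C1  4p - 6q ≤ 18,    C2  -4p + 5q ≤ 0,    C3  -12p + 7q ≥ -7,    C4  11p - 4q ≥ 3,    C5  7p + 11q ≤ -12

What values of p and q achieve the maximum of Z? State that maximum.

Vertices and Z = -7p - 2q:
  (-7/29, -41/29) → Z = 131/29
  (-7/181, -193/181) → Z = 435/181
  (-15/149, -153/149) → Z = 411/149

p = -7/29, q = -41/29, maximum Z = 131/29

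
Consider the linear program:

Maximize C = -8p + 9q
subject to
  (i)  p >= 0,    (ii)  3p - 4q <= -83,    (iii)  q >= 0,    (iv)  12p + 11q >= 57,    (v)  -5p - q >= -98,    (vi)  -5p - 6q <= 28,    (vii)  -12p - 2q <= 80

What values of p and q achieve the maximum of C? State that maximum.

p = 0, q = 98, maximum C = 882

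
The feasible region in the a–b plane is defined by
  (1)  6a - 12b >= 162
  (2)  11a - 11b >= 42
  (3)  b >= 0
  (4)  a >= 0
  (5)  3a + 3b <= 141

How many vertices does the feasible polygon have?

3

Of the 10 pairwise boundary intersections, those satisfying every inequality are:
  (27, 0)
  (121/3, 20/3)
  (47, 0)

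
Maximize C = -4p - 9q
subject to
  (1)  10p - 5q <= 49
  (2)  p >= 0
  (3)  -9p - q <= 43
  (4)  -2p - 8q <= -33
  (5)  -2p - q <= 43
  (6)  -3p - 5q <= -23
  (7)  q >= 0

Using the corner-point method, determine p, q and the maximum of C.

p = 19/14, q = 53/14, maximum C = -79/2

Feasible corners and C = -4p - 9q:
  (557/90, 116/45) → C = -2158/45
  (0, 23/5) → C = -207/5
  (19/14, 53/14) → C = -79/2
The feasible region is unbounded (it extends along (0, 1), (1, 2)), but C strictly decreases along every unbounded feasible direction, so there is no improving ray and the maximum is attained at a vertex.

At the optimal vertex, -2p - 8q = -33 and -3p - 5q = -23.
Solving simultaneously gives p = 19/14, q = 53/14.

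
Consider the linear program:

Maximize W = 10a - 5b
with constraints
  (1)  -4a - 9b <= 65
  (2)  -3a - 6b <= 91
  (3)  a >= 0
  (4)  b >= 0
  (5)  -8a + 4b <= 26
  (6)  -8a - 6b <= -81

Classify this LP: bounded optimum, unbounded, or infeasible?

From the feasible point (81/8, 0), moving in the direction (1, 0) keeps every constraint satisfied while W increases without bound.

unbounded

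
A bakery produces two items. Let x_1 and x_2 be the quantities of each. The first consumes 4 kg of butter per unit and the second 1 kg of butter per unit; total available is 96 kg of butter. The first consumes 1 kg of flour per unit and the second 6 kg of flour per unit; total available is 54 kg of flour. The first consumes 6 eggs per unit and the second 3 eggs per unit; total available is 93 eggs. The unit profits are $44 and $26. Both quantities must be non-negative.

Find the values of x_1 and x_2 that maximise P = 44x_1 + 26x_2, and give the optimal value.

x_1 = 12, x_2 = 7, maximum P = 710

Vertices and P = 44x_1 + 26x_2:
  (0, 0) → P = 0
  (0, 9) → P = 234
  (31/2, 0) → P = 682
  (12, 7) → P = 710

The optimum lies where x_1 + 6x_2 = 54 and 6x_1 + 3x_2 = 93.
Solving simultaneously gives x_1 = 12, x_2 = 7.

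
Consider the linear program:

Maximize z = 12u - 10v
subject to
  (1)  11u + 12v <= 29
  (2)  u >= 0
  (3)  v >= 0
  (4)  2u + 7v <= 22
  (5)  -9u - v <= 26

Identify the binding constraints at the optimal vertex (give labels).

Corner points and z = 12u - 10v:
  (0, 29/12) → z = -145/6
  (29/11, 0) → z = 348/11
  (0, 0) → z = 0

The maximum is at (29/11, 0). Substituting into each constraint, equality holds for (1) and (3); the remaining constraints have slack.

(1) and (3)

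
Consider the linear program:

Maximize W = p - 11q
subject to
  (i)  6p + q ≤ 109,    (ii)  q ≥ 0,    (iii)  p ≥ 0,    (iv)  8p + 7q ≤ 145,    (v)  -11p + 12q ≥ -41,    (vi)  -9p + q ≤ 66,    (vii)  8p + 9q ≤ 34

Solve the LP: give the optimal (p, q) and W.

p = 41/11, q = 0, maximum W = 41/11

Feasible corners and W = p - 11q:
  (0, 0) → W = 0
  (41/11, 0) → W = 41/11
  (0, 34/9) → W = -374/9
  (259/65, 46/195) → W = 271/195

The binding constraints are q = 0 and -11p + 12q = -41.
Solving simultaneously gives p = 41/11, q = 0.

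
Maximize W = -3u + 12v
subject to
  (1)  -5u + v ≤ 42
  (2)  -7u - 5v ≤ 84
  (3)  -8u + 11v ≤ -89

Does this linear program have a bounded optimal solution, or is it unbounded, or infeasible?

From the feasible point (-479/117, -1295/117), moving in the direction (11, 8) keeps every constraint satisfied while W increases without bound.

unbounded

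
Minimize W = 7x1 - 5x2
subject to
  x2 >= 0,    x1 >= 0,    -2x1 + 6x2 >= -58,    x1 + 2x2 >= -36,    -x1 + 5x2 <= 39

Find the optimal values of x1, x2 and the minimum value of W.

x1 = 0, x2 = 39/5, minimum W = -39

Feasible corners and W = 7x1 - 5x2:
  (0, 0) → W = 0
  (29, 0) → W = 203
  (0, 39/5) → W = -39
  (131, 34) → W = 747

The binding constraints are x1 = 0 and -x1 + 5x2 = 39.
Solving simultaneously gives x1 = 0, x2 = 39/5.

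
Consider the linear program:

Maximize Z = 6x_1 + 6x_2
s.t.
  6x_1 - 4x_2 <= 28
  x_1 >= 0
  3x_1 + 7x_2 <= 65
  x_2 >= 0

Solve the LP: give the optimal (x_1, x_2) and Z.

Feasible corners and Z = 6x_1 + 6x_2:
  (76/9, 17/3) → Z = 254/3
  (14/3, 0) → Z = 28
  (0, 65/7) → Z = 390/7
  (0, 0) → Z = 0

x_1 = 76/9, x_2 = 17/3, maximum Z = 254/3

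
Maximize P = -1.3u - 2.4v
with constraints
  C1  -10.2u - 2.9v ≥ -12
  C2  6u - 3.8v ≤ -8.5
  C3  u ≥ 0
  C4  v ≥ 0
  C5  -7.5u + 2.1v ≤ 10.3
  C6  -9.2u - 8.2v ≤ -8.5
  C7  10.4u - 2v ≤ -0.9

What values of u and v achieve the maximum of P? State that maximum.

u = 0, v = 85/38, maximum P = -102/19

Corner points and P = -1.3u - 2.4v:
  (2095/5616, 2645/936) → P = -81623/11232
  (0, 120/29) → P = -288/29
  (0, 85/38) → P = -102/19

The binding constraints are 6u - 3.8v = -8.5 and u = 0.
Solving simultaneously gives u = 0, v = 85/38.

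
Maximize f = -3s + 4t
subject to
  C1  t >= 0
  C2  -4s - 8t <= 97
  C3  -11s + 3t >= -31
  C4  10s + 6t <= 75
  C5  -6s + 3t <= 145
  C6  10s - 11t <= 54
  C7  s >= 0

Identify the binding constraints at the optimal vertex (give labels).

Extreme points and f = -3s + 4t:
  (31/11, 0) → f = -93/11
  (0, 0) → f = 0
  (137/32, 515/96) → f = 827/96
  (0, 25/2) → f = 50

The maximum is at (0, 25/2). Substituting into each constraint, equality holds for C4 and C7; the remaining constraints have slack.

C4 and C7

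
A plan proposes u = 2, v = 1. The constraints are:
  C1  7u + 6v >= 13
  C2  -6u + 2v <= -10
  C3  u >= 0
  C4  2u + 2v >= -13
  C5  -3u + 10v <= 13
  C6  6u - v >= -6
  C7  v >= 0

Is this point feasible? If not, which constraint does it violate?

feasible

C1: 20 ≥ 13 ✓
C2: -10 ≤ -10 ✓
C3: 2 ≥ 0 ✓
C4: 6 ≥ -13 ✓
C5: 4 ≤ 13 ✓
C6: 11 ≥ -6 ✓
C7: 1 ≥ 0 ✓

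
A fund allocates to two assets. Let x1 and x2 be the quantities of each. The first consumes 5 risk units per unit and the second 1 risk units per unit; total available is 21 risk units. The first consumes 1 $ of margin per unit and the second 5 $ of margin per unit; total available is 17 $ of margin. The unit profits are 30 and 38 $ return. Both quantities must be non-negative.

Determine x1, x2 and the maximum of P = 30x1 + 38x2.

x1 = 11/3, x2 = 8/3, maximum P = 634/3

Extreme points and P = 30x1 + 38x2:
  (0, 0) → P = 0
  (0, 17/5) → P = 646/5
  (21/5, 0) → P = 126
  (11/3, 8/3) → P = 634/3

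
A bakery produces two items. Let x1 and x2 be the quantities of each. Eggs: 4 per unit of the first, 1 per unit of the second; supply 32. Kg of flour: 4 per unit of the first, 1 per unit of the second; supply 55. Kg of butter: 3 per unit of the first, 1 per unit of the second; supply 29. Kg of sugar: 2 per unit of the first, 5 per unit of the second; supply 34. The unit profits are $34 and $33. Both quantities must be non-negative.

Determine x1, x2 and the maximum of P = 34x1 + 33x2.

x1 = 7, x2 = 4, maximum P = 370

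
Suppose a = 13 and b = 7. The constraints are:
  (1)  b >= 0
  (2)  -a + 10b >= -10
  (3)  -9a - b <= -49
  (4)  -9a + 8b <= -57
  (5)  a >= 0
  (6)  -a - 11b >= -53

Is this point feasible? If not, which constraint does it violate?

not feasible — violates (6)

Constraint (6): -a - 11b = -90, which is not ≥ -53. All other constraints are satisfied.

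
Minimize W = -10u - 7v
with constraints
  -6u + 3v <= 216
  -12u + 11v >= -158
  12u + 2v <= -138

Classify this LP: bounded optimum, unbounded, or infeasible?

bounded optimum

Feasible corners and W = -10u - 7v:
  (-95, -118) → W = 1776
  (-141/8, 147/4) → W = -81
  (-601/78, -296/13) → W = 9221/39
The feasible region has finitely many vertices and no improving ray; the minimum is -81 at (-141/8, 147/4).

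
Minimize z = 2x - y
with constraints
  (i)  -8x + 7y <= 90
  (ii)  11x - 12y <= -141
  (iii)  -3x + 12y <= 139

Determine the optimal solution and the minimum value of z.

x = -93/19, y = 138/19, minimum z = -324/19

Vertices and z = 2x - y:
  (-93/19, 138/19) → z = -324/19
  (-107/75, 842/75) → z = -352/25
  (-1/4, 553/48) → z = -577/48

The optimum lies where -8x + 7y = 90 and 11x - 12y = -141.
Solving simultaneously gives x = -93/19, y = 138/19.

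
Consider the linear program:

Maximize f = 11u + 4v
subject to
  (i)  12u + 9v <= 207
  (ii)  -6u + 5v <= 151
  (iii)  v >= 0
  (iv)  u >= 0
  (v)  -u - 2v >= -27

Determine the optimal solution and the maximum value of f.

u = 69/4, v = 0, maximum f = 759/4

Corner points and f = 11u + 4v:
  (69/4, 0) → f = 759/4
  (57/5, 39/5) → f = 783/5
  (0, 0) → f = 0
  (0, 27/2) → f = 54

The binding constraints are 12u + 9v = 207 and v = 0.
Solving simultaneously gives u = 69/4, v = 0.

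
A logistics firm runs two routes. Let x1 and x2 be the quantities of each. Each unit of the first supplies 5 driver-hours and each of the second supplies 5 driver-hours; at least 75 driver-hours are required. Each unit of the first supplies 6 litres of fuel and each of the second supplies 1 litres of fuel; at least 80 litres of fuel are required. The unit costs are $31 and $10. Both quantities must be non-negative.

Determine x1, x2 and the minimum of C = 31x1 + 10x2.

Corner points and C = 31x1 + 10x2:
  (0, 80) → C = 800
  (15, 0) → C = 465
  (13, 2) → C = 423
The feasible region is unbounded (it extends along (0, 1), (1, 0)), but C strictly increases along every unbounded feasible direction, so there is no improving ray and the minimum is attained at a vertex.

x1 = 13, x2 = 2, minimum C = 423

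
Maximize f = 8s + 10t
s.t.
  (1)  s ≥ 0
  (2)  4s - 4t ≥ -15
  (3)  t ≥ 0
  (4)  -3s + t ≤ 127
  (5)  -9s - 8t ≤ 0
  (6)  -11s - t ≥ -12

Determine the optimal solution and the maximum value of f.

s = 11/16, t = 71/16, maximum f = 399/8

The optimum lies where 4s - 4t = -15 and -11s - t = -12.
Solving simultaneously gives s = 11/16, t = 71/16.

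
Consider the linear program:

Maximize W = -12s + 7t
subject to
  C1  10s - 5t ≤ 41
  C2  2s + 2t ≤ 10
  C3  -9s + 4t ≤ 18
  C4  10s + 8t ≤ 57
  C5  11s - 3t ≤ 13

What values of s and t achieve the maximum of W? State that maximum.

Extreme points and W = -12s + 7t:
  (-254/5, -549/5) → W = -159
  (-58/25, -321/25) → W = -1551/25
  (2/13, 63/13) → W = 417/13
  (2, 3) → W = -3

s = 2/13, t = 63/13, maximum W = 417/13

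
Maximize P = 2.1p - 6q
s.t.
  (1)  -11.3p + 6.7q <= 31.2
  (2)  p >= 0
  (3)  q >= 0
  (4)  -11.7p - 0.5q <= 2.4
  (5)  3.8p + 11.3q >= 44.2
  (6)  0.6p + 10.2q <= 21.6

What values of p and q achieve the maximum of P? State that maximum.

Corner points and P = 2.1p - 6q:
  (221/19, 0) → P = 4641/190
  (36, 0) → P = 378/5
  (3446/533, 926/533) → P = 8403/2665

p = 36, q = 0, maximum P = 75.6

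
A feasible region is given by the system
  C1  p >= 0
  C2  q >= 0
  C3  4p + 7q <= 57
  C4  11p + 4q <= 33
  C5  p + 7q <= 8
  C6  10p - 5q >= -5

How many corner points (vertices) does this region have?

The feasible vertices (each the meet of two boundaries and inside every other half-plane) are:
  (0, 0)
  (0, 1)
  (3, 0)
  (199/73, 55/73)
  (1/15, 17/15)

5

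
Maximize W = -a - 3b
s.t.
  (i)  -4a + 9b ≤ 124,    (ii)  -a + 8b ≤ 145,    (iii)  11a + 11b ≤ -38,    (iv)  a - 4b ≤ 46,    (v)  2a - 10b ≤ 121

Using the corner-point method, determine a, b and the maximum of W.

Extreme points and W = -a - 3b:
  (-1706/143, 1212/143) → W = -1930/143
  (-2329/22, -366/11) → W = 4525/22
  (354/55, -544/55) → W = 1278/55
  (-12, -29/2) → W = 111/2

At the optimal vertex, -4a + 9b = 124 and 2a - 10b = 121.
Solving simultaneously gives a = -2329/22, b = -366/11.

a = -2329/22, b = -366/11, maximum W = 4525/22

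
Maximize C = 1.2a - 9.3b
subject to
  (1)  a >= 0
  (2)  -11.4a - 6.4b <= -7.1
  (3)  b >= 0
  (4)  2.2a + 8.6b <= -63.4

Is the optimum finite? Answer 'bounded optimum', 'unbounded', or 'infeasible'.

infeasible

The boundaries a = 0 and -11.4a - 6.4b = -7.1 meet at (0, 1.109375), but that point violates 2.2a + 8.6b ≤ -63.4. Every candidate vertex is excluded by some other constraint, so the feasible region is empty.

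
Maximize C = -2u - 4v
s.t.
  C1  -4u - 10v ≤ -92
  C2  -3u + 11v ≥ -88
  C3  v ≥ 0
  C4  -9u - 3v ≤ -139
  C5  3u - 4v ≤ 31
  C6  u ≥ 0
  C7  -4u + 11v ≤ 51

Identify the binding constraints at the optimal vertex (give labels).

Feasible corners and C = -2u - 4v:
  (557/39, 136/39) → C = -1658/39
  (339/23, 76/23) → C = -982/23
  (1376/111, 1015/111) → C = -6812/111
  (545/17, 277/17) → C = -2198/17

The maximum is at (557/39, 136/39). Substituting into each constraint, equality holds for C1 and C4; the remaining constraints have slack.

C1 and C4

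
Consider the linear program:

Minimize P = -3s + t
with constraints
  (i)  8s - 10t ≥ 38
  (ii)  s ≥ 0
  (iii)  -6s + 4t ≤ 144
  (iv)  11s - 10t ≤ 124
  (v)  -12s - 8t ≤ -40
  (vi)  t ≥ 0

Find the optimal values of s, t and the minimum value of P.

s = 86/3, t = 287/15, minimum P = -1003/15

Extreme points and P = -3s + t:
  (86/3, 287/15) → P = -1003/15
  (19/4, 0) → P = -57/4
  (124/11, 0) → P = -372/11

At the optimal vertex, 8s - 10t = 38 and 11s - 10t = 124.
Solving simultaneously gives s = 86/3, t = 287/15.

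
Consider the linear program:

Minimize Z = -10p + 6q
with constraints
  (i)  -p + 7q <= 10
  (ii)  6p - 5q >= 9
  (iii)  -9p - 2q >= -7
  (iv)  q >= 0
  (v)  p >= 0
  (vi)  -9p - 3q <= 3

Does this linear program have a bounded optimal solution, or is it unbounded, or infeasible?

infeasible

The boundaries -p + 7q = 10 and 6p - 5q = 9 meet at (113/37, 69/37), but that point violates -9p - 2q ≥ -7. Every candidate vertex is excluded by some other constraint, so the feasible region is empty.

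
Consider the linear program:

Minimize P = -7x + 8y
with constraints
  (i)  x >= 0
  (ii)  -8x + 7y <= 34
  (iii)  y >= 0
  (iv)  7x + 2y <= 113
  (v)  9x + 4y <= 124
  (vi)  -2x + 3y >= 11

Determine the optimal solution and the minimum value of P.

x = 328/35, y = 347/35, minimum P = 96/7

Feasible corners and P = -7x + 8y:
  (0, 34/7) → P = 272/7
  (0, 11/3) → P = 88/3
  (732/95, 1298/95) → P = 1052/19
  (328/35, 347/35) → P = 96/7

The optimum lies where 9x + 4y = 124 and -2x + 3y = 11.
Solving simultaneously gives x = 328/35, y = 347/35.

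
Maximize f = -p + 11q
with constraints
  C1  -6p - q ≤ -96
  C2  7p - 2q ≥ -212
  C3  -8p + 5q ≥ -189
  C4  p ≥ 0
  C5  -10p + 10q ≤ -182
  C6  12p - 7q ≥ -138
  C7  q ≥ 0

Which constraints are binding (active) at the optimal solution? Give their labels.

Vertices and f = -p + 11q:
  (98/3, 217/15) → f = 1897/15
  (189/8, 0) → f = -189/8
  (91/5, 0) → f = -91/5

The maximum is at (98/3, 217/15). Substituting into each constraint, equality holds for C3 and C5; the remaining constraints have slack.

C3 and C5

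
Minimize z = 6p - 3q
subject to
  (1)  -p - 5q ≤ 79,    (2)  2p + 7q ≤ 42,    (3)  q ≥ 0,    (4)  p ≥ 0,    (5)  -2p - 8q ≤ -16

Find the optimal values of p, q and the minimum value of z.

p = 0, q = 6, minimum z = -18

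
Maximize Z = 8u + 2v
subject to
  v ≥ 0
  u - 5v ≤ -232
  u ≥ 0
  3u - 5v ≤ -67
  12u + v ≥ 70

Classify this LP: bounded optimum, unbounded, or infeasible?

From the feasible point (165/2, 629/10), moving in the direction (0, 1) keeps every constraint satisfied while Z increases without bound.

unbounded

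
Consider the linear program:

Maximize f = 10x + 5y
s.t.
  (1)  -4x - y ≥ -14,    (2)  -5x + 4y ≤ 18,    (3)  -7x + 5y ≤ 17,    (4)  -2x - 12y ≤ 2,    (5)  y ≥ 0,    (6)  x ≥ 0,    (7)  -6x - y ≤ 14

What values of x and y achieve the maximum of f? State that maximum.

x = 53/27, y = 166/27, maximum f = 1360/27

Extreme points and f = 10x + 5y:
  (53/27, 166/27) → f = 1360/27
  (7/2, 0) → f = 35
  (0, 17/5) → f = 17
  (0, 0) → f = 0

The optimum lies where -4x - y = -14 and -7x + 5y = 17.
Solving simultaneously gives x = 53/27, y = 166/27.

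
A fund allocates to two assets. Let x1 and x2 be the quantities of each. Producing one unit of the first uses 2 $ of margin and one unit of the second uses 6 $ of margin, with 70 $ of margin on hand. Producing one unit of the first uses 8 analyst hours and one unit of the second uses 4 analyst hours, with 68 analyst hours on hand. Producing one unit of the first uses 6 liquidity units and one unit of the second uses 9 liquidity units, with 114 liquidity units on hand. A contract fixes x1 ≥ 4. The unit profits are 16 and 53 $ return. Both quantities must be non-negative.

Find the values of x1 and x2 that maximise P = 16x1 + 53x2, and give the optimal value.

Vertices and P = 16x1 + 53x2:
  (17/2, 0) → P = 136
  (4, 0) → P = 64
  (4, 9) → P = 541

The binding constraints are 8x1 + 4x2 = 68 and x1 = 4.
Solving simultaneously gives x1 = 4, x2 = 9.

x1 = 4, x2 = 9, maximum P = 541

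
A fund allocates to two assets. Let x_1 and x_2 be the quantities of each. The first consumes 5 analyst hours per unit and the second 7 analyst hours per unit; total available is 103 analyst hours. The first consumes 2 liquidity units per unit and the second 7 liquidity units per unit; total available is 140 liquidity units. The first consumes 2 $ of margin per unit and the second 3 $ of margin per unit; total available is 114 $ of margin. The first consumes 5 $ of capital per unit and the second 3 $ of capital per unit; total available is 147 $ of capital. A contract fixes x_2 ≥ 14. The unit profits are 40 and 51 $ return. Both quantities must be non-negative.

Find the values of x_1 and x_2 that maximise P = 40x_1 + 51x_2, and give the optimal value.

Corner points and P = 40x_1 + 51x_2:
  (0, 103/7) → P = 5253/7
  (0, 14) → P = 714
  (1, 14) → P = 754

x_1 = 1, x_2 = 14, maximum P = 754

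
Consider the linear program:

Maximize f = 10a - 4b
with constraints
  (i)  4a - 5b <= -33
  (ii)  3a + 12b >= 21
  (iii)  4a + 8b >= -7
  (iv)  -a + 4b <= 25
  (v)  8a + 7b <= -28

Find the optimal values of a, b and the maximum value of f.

Extreme points and f = 10a - 4b:
  (-9, 4) → f = -106
  (-161/25, 84/25) → f = -1946/25
  (-287/39, 172/39) → f = -1186/13

a = -161/25, b = 84/25, maximum f = -1946/25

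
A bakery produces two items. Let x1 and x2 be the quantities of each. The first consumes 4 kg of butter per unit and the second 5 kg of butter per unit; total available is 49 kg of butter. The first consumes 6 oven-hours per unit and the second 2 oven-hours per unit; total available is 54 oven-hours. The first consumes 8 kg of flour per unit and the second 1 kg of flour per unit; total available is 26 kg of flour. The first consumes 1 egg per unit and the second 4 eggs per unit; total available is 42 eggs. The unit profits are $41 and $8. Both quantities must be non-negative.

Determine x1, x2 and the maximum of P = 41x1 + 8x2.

x1 = 9/4, x2 = 8, maximum P = 625/4

Corner points and P = 41x1 + 8x2:
  (0, 0) → P = 0
  (0, 49/5) → P = 392/5
  (13/4, 0) → P = 533/4
  (9/4, 8) → P = 625/4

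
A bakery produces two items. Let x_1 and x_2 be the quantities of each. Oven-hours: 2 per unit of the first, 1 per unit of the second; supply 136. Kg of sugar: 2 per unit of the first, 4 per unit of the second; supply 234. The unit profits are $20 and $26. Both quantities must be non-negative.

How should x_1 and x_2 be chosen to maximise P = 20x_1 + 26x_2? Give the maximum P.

x_1 = 155/3, x_2 = 98/3, maximum P = 5648/3

Feasible corners and P = 20x_1 + 26x_2:
  (0, 0) → P = 0
  (0, 117/2) → P = 1521
  (68, 0) → P = 1360
  (155/3, 98/3) → P = 5648/3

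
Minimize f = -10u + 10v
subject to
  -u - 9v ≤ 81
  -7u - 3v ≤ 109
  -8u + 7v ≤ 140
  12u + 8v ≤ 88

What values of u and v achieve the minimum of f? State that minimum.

u = 72/5, v = -53/5, minimum f = -250

Corner points and f = -10u + 10v:
  (-123/10, -229/30) → f = 140/3
  (72/5, -53/5) → f = -250
  (-1183/73, 108/73) → f = 12910/73
  (-126/37, 596/37) → f = 7220/37

The binding constraints are -u - 9v = 81 and 12u + 8v = 88.
Solving simultaneously gives u = 72/5, v = -53/5.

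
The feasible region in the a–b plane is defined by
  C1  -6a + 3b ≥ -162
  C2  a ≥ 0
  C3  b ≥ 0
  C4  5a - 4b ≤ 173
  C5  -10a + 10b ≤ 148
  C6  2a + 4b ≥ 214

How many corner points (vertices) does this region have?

The feasible vertices (each the meet of two boundaries and inside every other half-plane) are:
  (344/5, 418/5)
  (43, 32)
  (129/5, 203/5)

3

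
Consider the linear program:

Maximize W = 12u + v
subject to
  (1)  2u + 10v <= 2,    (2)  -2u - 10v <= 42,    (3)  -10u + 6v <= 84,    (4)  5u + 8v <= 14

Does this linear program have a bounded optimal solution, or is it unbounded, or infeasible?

bounded optimum

Vertices and W = 12u + v:
  (-207/28, 47/28) → W = -2437/28
  (62/17, -9/17) → W = 735/17
  (-39/4, -9/4) → W = -477/4
  (14, -7) → W = 161
The feasible region has finitely many vertices and no improving ray; the maximum is 161 at (14, -7).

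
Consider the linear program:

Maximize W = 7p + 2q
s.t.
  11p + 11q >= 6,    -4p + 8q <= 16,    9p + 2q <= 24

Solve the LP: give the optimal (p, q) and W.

Feasible corners and W = 7p + 2q:
  (-32/33, 50/33) → W = -124/33
  (36/11, -30/11) → W = 192/11
  (2, 3) → W = 20

p = 2, q = 3, maximum W = 20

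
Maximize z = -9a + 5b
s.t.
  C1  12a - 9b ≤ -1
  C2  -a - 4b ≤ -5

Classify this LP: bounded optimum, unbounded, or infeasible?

unbounded

From the feasible point (41/57, 61/57), moving in the direction (-4, 1) keeps every constraint satisfied while z increases without bound.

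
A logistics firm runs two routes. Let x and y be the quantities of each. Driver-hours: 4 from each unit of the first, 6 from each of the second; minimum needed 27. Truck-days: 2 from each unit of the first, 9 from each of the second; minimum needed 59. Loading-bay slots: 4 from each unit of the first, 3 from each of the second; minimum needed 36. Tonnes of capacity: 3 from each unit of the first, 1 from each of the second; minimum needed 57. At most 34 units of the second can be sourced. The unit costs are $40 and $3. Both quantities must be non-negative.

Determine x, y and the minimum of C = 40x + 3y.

Extreme points and C = 40x + 3y:
  (59/2, 0) → C = 1180
  (454/25, 63/25) → C = 18349/25
  (23/3, 34) → C = 1226/3
The feasible region is unbounded (it extends along (1, 0)), but C strictly increases along every unbounded feasible direction, so there is no improving ray and the minimum is attained at a vertex.

x = 23/3, y = 34, minimum C = 1226/3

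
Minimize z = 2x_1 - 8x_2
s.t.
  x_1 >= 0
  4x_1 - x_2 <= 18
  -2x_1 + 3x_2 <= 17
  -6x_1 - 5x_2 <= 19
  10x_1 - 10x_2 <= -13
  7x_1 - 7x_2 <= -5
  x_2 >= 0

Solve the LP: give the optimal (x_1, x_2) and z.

Corner points and z = 2x_1 - 8x_2:
  (0, 17/3) → z = -136/3
  (0, 13/10) → z = -52/5
  (71/10, 52/5) → z = -69
  (193/30, 116/15) → z = -49

At the optimal vertex, 4x_1 - x_2 = 18 and -2x_1 + 3x_2 = 17.
Solving simultaneously gives x_1 = 71/10, x_2 = 52/5.

x_1 = 71/10, x_2 = 52/5, minimum z = -69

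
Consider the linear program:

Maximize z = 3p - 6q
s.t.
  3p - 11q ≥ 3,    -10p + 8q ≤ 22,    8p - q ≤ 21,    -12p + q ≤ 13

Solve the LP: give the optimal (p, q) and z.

Corner points and z = 3p - 6q:
  (228/85, 39/85) → z = 90/17
  (-146/129, -25/43) → z = 4/43
  (-17/2, -89) → z = 1017/2

At the optimal vertex, 8p - q = 21 and -12p + q = 13.
Solving simultaneously gives p = -17/2, q = -89.

p = -17/2, q = -89, maximum z = 1017/2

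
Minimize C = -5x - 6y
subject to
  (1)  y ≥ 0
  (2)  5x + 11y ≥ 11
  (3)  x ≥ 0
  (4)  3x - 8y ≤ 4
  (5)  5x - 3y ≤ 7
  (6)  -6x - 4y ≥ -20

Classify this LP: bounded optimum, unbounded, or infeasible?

Extreme points and C = -5x - 6y:
  (0, 1) → C = -6
  (11/7, 2/7) → C = -67/7
  (0, 5) → C = -30
  (44/19, 29/19) → C = -394/19
The feasible region has finitely many vertices and no improving ray; the minimum is -30 at (0, 5).

bounded optimum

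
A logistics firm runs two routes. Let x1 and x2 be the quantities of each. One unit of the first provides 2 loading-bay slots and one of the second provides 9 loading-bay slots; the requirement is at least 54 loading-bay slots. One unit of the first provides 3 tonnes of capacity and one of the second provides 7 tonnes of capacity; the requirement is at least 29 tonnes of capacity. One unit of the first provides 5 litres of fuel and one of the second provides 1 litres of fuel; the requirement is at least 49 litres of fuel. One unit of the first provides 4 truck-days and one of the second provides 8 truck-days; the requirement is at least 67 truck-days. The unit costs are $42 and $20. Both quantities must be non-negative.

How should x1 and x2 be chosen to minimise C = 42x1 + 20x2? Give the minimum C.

Extreme points and C = 42x1 + 20x2:
  (0, 49) → C = 980
  (27, 0) → C = 1134
  (9, 4) → C = 458
The feasible region is unbounded (it extends along (0, 1), (1, 0)), but C strictly increases along every unbounded feasible direction, so there is no improving ray and the minimum is attained at a vertex.

The optimum lies where 2x1 + 9x2 = 54 and 5x1 + x2 = 49.
Solving simultaneously gives x1 = 9, x2 = 4.

x1 = 9, x2 = 4, minimum C = 458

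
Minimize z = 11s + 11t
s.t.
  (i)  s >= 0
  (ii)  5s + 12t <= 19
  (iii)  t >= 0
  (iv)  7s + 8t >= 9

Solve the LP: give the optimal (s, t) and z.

s = 0, t = 9/8, minimum z = 99/8

Vertices and z = 11s + 11t:
  (0, 19/12) → z = 209/12
  (0, 9/8) → z = 99/8
  (19/5, 0) → z = 209/5
  (9/7, 0) → z = 99/7

The binding constraints are s = 0 and 7s + 8t = 9.
Solving simultaneously gives s = 0, t = 9/8.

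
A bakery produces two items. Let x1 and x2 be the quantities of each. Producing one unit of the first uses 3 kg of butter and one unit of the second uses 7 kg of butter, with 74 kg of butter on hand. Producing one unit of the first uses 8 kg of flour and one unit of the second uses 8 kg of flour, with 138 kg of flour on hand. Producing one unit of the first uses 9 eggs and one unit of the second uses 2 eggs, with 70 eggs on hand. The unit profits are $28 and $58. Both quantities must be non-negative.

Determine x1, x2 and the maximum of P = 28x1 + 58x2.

Extreme points and P = 28x1 + 58x2:
  (0, 0) → P = 0
  (0, 74/7) → P = 4292/7
  (70/9, 0) → P = 1960/9
  (6, 8) → P = 632

At the optimal vertex, 3x1 + 7x2 = 74 and 9x1 + 2x2 = 70.
Solving simultaneously gives x1 = 6, x2 = 8.

x1 = 6, x2 = 8, maximum P = 632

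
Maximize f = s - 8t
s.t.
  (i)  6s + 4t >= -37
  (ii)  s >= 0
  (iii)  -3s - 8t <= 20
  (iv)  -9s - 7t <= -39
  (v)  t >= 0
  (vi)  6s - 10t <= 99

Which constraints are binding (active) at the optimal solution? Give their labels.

Extreme points and f = s - 8t:
  (0, 39/7) → f = -312/7
  (13/3, 0) → f = 13/3
  (33/2, 0) → f = 33/2
The feasible region is unbounded (it extends along (0, 1), (5, 3)), but f strictly decreases along every unbounded feasible direction, so there is no improving ray and the maximum is attained at a vertex.

The maximum is at (33/2, 0). Substituting into each constraint, equality holds for (v) and (vi); the remaining constraints have slack.

(v) and (vi)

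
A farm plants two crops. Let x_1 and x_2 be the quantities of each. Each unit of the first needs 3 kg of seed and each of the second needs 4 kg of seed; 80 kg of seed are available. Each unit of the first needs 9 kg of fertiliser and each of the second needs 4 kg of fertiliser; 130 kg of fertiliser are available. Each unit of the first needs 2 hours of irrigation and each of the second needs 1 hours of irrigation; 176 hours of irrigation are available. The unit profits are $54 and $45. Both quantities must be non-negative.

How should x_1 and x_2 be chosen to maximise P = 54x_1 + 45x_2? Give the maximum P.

x_1 = 25/3, x_2 = 55/4, maximum P = 4275/4

Feasible corners and P = 54x_1 + 45x_2:
  (0, 0) → P = 0
  (0, 20) → P = 900
  (130/9, 0) → P = 780
  (25/3, 55/4) → P = 4275/4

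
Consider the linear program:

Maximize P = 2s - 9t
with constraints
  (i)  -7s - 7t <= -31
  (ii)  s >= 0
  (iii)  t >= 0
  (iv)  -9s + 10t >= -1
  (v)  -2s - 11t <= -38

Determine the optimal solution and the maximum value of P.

s = 23/7, t = 20/7, maximum P = -134/7

Corner points and P = 2s - 9t:
  (0, 31/7) → P = -279/7
  (25/21, 68/21) → P = -562/21
  (23/7, 20/7) → P = -134/7
The feasible region is unbounded (it extends along (0, 1), (10, 9)), but P strictly decreases along every unbounded feasible direction, so there is no improving ray and the maximum is attained at a vertex.

The binding constraints are -9s + 10t = -1 and -2s - 11t = -38.
Solving simultaneously gives s = 23/7, t = 20/7.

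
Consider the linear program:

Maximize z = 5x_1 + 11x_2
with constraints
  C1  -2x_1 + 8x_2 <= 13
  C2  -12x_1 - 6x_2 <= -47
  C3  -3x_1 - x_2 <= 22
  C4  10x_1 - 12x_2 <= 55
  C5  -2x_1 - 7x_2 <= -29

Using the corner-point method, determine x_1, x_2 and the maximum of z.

x_1 = 149/14, x_2 = 30/7, maximum z = 1405/14

At the optimal vertex, -2x_1 + 8x_2 = 13 and 10x_1 - 12x_2 = 55.
Solving simultaneously gives x_1 = 149/14, x_2 = 30/7.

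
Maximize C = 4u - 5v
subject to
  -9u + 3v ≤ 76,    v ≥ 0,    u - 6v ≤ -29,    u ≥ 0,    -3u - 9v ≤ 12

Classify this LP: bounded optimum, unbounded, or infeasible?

unbounded

From the feasible point (0, 76/3), moving in the direction (6, 1) keeps every constraint satisfied while C increases without bound.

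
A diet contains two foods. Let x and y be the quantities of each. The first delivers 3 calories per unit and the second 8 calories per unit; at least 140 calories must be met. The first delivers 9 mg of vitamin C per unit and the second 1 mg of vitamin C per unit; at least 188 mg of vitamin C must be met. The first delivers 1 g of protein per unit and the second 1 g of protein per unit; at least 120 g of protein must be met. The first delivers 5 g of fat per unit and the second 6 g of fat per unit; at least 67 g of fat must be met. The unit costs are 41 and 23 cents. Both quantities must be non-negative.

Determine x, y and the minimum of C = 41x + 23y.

x = 17/2, y = 223/2, minimum C = 2913

Feasible corners and C = 41x + 23y:
  (0, 188) → C = 4324
  (120, 0) → C = 4920
  (17/2, 223/2) → C = 2913
The feasible region is unbounded (it extends along (0, 1), (1, 0)), but C strictly increases along every unbounded feasible direction, so there is no improving ray and the minimum is attained at a vertex.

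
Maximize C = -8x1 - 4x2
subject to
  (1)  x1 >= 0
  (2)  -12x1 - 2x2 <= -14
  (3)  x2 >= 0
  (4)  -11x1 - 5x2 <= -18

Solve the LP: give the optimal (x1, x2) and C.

x1 = 18/11, x2 = 0, maximum C = -144/11

Vertices and C = -8x1 - 4x2:
  (0, 7) → C = -28
  (17/19, 31/19) → C = -260/19
  (18/11, 0) → C = -144/11
The feasible region is unbounded (it extends along (0, 1), (1, 0)), but C strictly decreases along every unbounded feasible direction, so there is no improving ray and the maximum is attained at a vertex.

At the optimal vertex, x2 = 0 and -11x1 - 5x2 = -18.
Solving simultaneously gives x1 = 18/11, x2 = 0.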